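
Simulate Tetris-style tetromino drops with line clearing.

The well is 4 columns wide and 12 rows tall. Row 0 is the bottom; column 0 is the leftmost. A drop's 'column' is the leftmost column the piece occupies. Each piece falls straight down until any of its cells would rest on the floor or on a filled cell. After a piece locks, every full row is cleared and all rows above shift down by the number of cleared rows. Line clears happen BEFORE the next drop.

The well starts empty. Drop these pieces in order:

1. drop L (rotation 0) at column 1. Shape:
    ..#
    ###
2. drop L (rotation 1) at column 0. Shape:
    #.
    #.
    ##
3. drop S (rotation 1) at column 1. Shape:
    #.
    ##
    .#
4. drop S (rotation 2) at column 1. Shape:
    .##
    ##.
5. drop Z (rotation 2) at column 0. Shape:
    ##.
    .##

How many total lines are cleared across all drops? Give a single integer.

Drop 1: L rot0 at col 1 lands with bottom-row=0; cleared 0 line(s) (total 0); column heights now [0 1 1 2], max=2
Drop 2: L rot1 at col 0 lands with bottom-row=1; cleared 0 line(s) (total 0); column heights now [4 2 1 2], max=4
Drop 3: S rot1 at col 1 lands with bottom-row=1; cleared 1 line(s) (total 1); column heights now [3 3 2 1], max=3
Drop 4: S rot2 at col 1 lands with bottom-row=3; cleared 0 line(s) (total 1); column heights now [3 4 5 5], max=5
Drop 5: Z rot2 at col 0 lands with bottom-row=5; cleared 0 line(s) (total 1); column heights now [7 7 6 5], max=7

Answer: 1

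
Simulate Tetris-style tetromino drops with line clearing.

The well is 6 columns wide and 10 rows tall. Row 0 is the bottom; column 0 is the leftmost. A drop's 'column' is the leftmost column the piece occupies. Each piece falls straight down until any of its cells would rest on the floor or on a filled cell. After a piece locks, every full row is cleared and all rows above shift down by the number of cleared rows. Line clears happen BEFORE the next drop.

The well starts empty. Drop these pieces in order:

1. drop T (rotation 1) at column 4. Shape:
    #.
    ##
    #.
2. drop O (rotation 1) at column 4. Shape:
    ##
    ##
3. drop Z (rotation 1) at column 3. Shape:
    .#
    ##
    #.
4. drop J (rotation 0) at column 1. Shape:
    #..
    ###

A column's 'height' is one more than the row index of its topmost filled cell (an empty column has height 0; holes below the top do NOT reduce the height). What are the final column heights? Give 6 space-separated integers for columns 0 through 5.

Answer: 0 8 7 7 7 5

Derivation:
Drop 1: T rot1 at col 4 lands with bottom-row=0; cleared 0 line(s) (total 0); column heights now [0 0 0 0 3 2], max=3
Drop 2: O rot1 at col 4 lands with bottom-row=3; cleared 0 line(s) (total 0); column heights now [0 0 0 0 5 5], max=5
Drop 3: Z rot1 at col 3 lands with bottom-row=4; cleared 0 line(s) (total 0); column heights now [0 0 0 6 7 5], max=7
Drop 4: J rot0 at col 1 lands with bottom-row=6; cleared 0 line(s) (total 0); column heights now [0 8 7 7 7 5], max=8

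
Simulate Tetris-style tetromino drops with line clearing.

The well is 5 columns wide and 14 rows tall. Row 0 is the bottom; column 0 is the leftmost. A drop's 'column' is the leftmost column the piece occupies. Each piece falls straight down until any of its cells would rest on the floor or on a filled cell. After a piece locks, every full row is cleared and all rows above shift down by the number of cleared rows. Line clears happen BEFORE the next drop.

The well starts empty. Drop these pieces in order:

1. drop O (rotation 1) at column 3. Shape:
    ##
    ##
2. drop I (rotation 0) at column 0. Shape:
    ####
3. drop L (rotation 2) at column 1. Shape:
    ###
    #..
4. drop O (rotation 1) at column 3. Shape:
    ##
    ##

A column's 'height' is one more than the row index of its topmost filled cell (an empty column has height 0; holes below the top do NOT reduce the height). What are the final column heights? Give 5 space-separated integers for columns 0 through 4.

Answer: 3 5 5 7 7

Derivation:
Drop 1: O rot1 at col 3 lands with bottom-row=0; cleared 0 line(s) (total 0); column heights now [0 0 0 2 2], max=2
Drop 2: I rot0 at col 0 lands with bottom-row=2; cleared 0 line(s) (total 0); column heights now [3 3 3 3 2], max=3
Drop 3: L rot2 at col 1 lands with bottom-row=3; cleared 0 line(s) (total 0); column heights now [3 5 5 5 2], max=5
Drop 4: O rot1 at col 3 lands with bottom-row=5; cleared 0 line(s) (total 0); column heights now [3 5 5 7 7], max=7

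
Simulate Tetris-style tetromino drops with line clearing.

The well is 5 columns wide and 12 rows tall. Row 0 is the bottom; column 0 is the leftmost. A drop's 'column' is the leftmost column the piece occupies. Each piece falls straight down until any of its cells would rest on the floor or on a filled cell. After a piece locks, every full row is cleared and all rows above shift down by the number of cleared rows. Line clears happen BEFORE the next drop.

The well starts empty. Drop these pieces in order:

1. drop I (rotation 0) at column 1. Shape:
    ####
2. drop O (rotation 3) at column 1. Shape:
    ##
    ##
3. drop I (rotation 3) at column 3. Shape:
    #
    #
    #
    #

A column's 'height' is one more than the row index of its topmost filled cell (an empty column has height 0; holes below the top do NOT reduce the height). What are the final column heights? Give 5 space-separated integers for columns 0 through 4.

Answer: 0 3 3 5 1

Derivation:
Drop 1: I rot0 at col 1 lands with bottom-row=0; cleared 0 line(s) (total 0); column heights now [0 1 1 1 1], max=1
Drop 2: O rot3 at col 1 lands with bottom-row=1; cleared 0 line(s) (total 0); column heights now [0 3 3 1 1], max=3
Drop 3: I rot3 at col 3 lands with bottom-row=1; cleared 0 line(s) (total 0); column heights now [0 3 3 5 1], max=5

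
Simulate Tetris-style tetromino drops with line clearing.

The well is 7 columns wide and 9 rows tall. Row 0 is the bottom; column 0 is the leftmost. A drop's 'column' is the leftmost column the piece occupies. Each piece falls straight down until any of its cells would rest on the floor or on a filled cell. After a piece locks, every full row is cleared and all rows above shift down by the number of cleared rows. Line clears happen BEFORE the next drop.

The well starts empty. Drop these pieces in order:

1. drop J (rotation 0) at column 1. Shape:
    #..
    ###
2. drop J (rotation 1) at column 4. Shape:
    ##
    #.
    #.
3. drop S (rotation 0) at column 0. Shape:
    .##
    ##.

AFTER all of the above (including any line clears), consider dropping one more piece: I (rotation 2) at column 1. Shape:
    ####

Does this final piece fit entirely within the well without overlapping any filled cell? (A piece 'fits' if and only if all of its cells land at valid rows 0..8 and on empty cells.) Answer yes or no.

Drop 1: J rot0 at col 1 lands with bottom-row=0; cleared 0 line(s) (total 0); column heights now [0 2 1 1 0 0 0], max=2
Drop 2: J rot1 at col 4 lands with bottom-row=0; cleared 0 line(s) (total 0); column heights now [0 2 1 1 3 3 0], max=3
Drop 3: S rot0 at col 0 lands with bottom-row=2; cleared 0 line(s) (total 0); column heights now [3 4 4 1 3 3 0], max=4
Test piece I rot2 at col 1 (width 4): heights before test = [3 4 4 1 3 3 0]; fits = True

Answer: yes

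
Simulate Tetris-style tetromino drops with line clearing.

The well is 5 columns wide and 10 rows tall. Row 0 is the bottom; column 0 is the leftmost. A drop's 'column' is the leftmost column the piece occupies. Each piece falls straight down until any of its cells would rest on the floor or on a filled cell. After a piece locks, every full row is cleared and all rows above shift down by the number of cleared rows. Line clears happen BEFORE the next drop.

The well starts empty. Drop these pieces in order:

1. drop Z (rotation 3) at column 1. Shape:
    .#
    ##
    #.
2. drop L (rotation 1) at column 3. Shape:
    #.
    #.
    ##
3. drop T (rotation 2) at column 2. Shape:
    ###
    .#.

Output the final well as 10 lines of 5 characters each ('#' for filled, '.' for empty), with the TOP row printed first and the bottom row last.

Drop 1: Z rot3 at col 1 lands with bottom-row=0; cleared 0 line(s) (total 0); column heights now [0 2 3 0 0], max=3
Drop 2: L rot1 at col 3 lands with bottom-row=0; cleared 0 line(s) (total 0); column heights now [0 2 3 3 1], max=3
Drop 3: T rot2 at col 2 lands with bottom-row=3; cleared 0 line(s) (total 0); column heights now [0 2 5 5 5], max=5

Answer: .....
.....
.....
.....
.....
..###
...#.
..##.
.###.
.#.##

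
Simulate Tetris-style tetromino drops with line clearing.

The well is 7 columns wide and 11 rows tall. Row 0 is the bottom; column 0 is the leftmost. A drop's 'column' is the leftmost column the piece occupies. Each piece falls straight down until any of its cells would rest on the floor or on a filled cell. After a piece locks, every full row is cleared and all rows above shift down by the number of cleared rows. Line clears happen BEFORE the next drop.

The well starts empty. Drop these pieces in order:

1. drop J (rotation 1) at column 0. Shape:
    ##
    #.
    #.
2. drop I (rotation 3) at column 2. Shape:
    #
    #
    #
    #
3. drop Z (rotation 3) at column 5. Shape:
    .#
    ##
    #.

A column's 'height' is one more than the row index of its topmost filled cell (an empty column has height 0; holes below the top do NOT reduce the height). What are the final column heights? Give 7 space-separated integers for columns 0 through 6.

Drop 1: J rot1 at col 0 lands with bottom-row=0; cleared 0 line(s) (total 0); column heights now [3 3 0 0 0 0 0], max=3
Drop 2: I rot3 at col 2 lands with bottom-row=0; cleared 0 line(s) (total 0); column heights now [3 3 4 0 0 0 0], max=4
Drop 3: Z rot3 at col 5 lands with bottom-row=0; cleared 0 line(s) (total 0); column heights now [3 3 4 0 0 2 3], max=4

Answer: 3 3 4 0 0 2 3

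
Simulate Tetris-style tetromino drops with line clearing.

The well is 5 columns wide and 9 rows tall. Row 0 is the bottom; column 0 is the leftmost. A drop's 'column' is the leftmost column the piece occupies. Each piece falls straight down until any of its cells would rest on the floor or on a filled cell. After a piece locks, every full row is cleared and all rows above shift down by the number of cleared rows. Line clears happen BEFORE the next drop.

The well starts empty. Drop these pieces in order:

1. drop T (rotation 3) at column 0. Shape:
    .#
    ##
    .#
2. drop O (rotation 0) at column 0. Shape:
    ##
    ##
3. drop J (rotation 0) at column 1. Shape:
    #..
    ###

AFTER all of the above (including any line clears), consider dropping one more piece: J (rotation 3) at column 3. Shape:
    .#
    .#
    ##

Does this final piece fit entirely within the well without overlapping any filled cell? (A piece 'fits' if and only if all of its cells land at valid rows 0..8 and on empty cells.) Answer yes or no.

Answer: yes

Derivation:
Drop 1: T rot3 at col 0 lands with bottom-row=0; cleared 0 line(s) (total 0); column heights now [2 3 0 0 0], max=3
Drop 2: O rot0 at col 0 lands with bottom-row=3; cleared 0 line(s) (total 0); column heights now [5 5 0 0 0], max=5
Drop 3: J rot0 at col 1 lands with bottom-row=5; cleared 0 line(s) (total 0); column heights now [5 7 6 6 0], max=7
Test piece J rot3 at col 3 (width 2): heights before test = [5 7 6 6 0]; fits = True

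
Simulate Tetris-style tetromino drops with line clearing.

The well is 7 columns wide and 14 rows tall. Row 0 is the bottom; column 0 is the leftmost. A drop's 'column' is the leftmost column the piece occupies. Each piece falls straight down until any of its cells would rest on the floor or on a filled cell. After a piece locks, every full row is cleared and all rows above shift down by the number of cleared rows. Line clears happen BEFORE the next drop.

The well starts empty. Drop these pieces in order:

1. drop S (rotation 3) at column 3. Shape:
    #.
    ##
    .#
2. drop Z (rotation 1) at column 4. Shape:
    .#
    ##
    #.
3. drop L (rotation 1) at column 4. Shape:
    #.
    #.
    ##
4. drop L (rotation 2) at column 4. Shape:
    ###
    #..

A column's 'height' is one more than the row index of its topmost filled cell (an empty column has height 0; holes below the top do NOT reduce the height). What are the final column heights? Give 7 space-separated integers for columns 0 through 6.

Answer: 0 0 0 3 10 10 10

Derivation:
Drop 1: S rot3 at col 3 lands with bottom-row=0; cleared 0 line(s) (total 0); column heights now [0 0 0 3 2 0 0], max=3
Drop 2: Z rot1 at col 4 lands with bottom-row=2; cleared 0 line(s) (total 0); column heights now [0 0 0 3 4 5 0], max=5
Drop 3: L rot1 at col 4 lands with bottom-row=5; cleared 0 line(s) (total 0); column heights now [0 0 0 3 8 6 0], max=8
Drop 4: L rot2 at col 4 lands with bottom-row=8; cleared 0 line(s) (total 0); column heights now [0 0 0 3 10 10 10], max=10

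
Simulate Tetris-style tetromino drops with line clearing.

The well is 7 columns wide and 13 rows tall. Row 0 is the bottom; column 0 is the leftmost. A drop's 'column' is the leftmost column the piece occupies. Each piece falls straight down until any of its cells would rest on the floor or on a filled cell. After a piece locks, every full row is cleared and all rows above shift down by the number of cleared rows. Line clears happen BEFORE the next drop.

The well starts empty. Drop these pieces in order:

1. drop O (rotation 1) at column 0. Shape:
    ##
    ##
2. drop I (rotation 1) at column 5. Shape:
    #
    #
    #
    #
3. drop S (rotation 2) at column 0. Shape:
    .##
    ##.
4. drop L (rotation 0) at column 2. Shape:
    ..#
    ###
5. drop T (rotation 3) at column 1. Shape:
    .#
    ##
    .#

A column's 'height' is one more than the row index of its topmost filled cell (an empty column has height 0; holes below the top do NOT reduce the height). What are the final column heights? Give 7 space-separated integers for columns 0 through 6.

Answer: 3 7 8 5 6 4 0

Derivation:
Drop 1: O rot1 at col 0 lands with bottom-row=0; cleared 0 line(s) (total 0); column heights now [2 2 0 0 0 0 0], max=2
Drop 2: I rot1 at col 5 lands with bottom-row=0; cleared 0 line(s) (total 0); column heights now [2 2 0 0 0 4 0], max=4
Drop 3: S rot2 at col 0 lands with bottom-row=2; cleared 0 line(s) (total 0); column heights now [3 4 4 0 0 4 0], max=4
Drop 4: L rot0 at col 2 lands with bottom-row=4; cleared 0 line(s) (total 0); column heights now [3 4 5 5 6 4 0], max=6
Drop 5: T rot3 at col 1 lands with bottom-row=5; cleared 0 line(s) (total 0); column heights now [3 7 8 5 6 4 0], max=8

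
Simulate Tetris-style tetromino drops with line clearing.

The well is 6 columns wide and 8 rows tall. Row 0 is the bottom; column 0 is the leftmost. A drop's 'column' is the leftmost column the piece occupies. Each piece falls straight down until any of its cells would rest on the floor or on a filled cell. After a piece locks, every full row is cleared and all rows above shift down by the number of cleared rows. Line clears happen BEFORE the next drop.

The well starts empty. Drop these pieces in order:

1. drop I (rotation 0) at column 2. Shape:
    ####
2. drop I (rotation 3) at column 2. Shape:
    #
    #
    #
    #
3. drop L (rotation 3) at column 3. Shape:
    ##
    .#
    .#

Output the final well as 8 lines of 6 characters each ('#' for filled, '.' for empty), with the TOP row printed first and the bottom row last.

Answer: ......
......
......
..#...
..###.
..#.#.
..#.#.
..####

Derivation:
Drop 1: I rot0 at col 2 lands with bottom-row=0; cleared 0 line(s) (total 0); column heights now [0 0 1 1 1 1], max=1
Drop 2: I rot3 at col 2 lands with bottom-row=1; cleared 0 line(s) (total 0); column heights now [0 0 5 1 1 1], max=5
Drop 3: L rot3 at col 3 lands with bottom-row=1; cleared 0 line(s) (total 0); column heights now [0 0 5 4 4 1], max=5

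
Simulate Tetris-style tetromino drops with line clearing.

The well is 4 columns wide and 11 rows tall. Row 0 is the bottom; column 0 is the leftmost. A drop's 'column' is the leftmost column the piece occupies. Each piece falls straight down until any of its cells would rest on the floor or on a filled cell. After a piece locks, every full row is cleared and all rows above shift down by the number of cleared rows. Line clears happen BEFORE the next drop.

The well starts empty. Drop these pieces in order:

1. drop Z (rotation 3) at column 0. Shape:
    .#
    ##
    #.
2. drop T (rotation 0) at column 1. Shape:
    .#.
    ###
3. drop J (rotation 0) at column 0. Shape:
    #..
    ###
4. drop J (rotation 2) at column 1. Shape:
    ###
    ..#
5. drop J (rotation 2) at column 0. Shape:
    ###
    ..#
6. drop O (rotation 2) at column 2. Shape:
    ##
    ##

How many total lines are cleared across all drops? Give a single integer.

Answer: 2

Derivation:
Drop 1: Z rot3 at col 0 lands with bottom-row=0; cleared 0 line(s) (total 0); column heights now [2 3 0 0], max=3
Drop 2: T rot0 at col 1 lands with bottom-row=3; cleared 0 line(s) (total 0); column heights now [2 4 5 4], max=5
Drop 3: J rot0 at col 0 lands with bottom-row=5; cleared 0 line(s) (total 0); column heights now [7 6 6 4], max=7
Drop 4: J rot2 at col 1 lands with bottom-row=5; cleared 2 line(s) (total 2); column heights now [2 4 5 4], max=5
Drop 5: J rot2 at col 0 lands with bottom-row=5; cleared 0 line(s) (total 2); column heights now [7 7 7 4], max=7
Drop 6: O rot2 at col 2 lands with bottom-row=7; cleared 0 line(s) (total 2); column heights now [7 7 9 9], max=9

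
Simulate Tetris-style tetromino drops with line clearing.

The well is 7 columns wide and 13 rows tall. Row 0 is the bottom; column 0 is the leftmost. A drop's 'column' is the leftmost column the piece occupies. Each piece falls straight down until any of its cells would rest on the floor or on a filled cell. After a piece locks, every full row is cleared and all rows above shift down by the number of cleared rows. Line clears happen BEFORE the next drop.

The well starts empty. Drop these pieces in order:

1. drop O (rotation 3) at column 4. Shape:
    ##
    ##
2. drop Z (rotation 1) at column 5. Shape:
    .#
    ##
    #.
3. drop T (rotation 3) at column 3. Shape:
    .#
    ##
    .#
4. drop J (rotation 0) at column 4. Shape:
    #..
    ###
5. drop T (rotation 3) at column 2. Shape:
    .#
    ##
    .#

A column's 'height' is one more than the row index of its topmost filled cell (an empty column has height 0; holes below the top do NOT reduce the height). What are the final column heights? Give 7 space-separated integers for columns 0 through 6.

Drop 1: O rot3 at col 4 lands with bottom-row=0; cleared 0 line(s) (total 0); column heights now [0 0 0 0 2 2 0], max=2
Drop 2: Z rot1 at col 5 lands with bottom-row=2; cleared 0 line(s) (total 0); column heights now [0 0 0 0 2 4 5], max=5
Drop 3: T rot3 at col 3 lands with bottom-row=2; cleared 0 line(s) (total 0); column heights now [0 0 0 4 5 4 5], max=5
Drop 4: J rot0 at col 4 lands with bottom-row=5; cleared 0 line(s) (total 0); column heights now [0 0 0 4 7 6 6], max=7
Drop 5: T rot3 at col 2 lands with bottom-row=4; cleared 0 line(s) (total 0); column heights now [0 0 6 7 7 6 6], max=7

Answer: 0 0 6 7 7 6 6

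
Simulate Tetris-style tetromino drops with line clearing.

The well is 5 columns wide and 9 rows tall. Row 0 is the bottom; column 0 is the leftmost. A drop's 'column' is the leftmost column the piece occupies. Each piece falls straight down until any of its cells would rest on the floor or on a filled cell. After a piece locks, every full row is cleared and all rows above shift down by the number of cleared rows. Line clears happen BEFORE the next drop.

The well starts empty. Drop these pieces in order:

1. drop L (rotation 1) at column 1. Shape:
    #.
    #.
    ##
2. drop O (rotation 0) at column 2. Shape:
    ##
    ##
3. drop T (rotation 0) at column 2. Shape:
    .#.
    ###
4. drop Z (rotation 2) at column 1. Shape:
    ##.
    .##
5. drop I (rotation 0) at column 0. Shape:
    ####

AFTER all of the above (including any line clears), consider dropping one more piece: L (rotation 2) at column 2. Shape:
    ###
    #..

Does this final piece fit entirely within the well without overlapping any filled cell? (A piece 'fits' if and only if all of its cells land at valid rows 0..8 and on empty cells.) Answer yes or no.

Drop 1: L rot1 at col 1 lands with bottom-row=0; cleared 0 line(s) (total 0); column heights now [0 3 1 0 0], max=3
Drop 2: O rot0 at col 2 lands with bottom-row=1; cleared 0 line(s) (total 0); column heights now [0 3 3 3 0], max=3
Drop 3: T rot0 at col 2 lands with bottom-row=3; cleared 0 line(s) (total 0); column heights now [0 3 4 5 4], max=5
Drop 4: Z rot2 at col 1 lands with bottom-row=5; cleared 0 line(s) (total 0); column heights now [0 7 7 6 4], max=7
Drop 5: I rot0 at col 0 lands with bottom-row=7; cleared 0 line(s) (total 0); column heights now [8 8 8 8 4], max=8
Test piece L rot2 at col 2 (width 3): heights before test = [8 8 8 8 4]; fits = False

Answer: no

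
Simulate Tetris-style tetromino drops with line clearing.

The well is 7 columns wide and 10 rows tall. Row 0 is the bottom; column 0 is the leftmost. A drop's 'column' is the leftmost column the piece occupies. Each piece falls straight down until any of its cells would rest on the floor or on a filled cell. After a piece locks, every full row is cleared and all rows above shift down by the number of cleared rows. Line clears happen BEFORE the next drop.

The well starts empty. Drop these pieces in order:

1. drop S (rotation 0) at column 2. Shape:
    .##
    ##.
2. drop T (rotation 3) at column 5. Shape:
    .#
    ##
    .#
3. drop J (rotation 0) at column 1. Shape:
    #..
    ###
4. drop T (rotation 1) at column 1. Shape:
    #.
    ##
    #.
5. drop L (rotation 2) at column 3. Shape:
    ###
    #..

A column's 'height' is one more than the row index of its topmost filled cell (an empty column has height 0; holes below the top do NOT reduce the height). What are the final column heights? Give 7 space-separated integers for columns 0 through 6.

Answer: 0 7 6 5 5 5 3

Derivation:
Drop 1: S rot0 at col 2 lands with bottom-row=0; cleared 0 line(s) (total 0); column heights now [0 0 1 2 2 0 0], max=2
Drop 2: T rot3 at col 5 lands with bottom-row=0; cleared 0 line(s) (total 0); column heights now [0 0 1 2 2 2 3], max=3
Drop 3: J rot0 at col 1 lands with bottom-row=2; cleared 0 line(s) (total 0); column heights now [0 4 3 3 2 2 3], max=4
Drop 4: T rot1 at col 1 lands with bottom-row=4; cleared 0 line(s) (total 0); column heights now [0 7 6 3 2 2 3], max=7
Drop 5: L rot2 at col 3 lands with bottom-row=3; cleared 0 line(s) (total 0); column heights now [0 7 6 5 5 5 3], max=7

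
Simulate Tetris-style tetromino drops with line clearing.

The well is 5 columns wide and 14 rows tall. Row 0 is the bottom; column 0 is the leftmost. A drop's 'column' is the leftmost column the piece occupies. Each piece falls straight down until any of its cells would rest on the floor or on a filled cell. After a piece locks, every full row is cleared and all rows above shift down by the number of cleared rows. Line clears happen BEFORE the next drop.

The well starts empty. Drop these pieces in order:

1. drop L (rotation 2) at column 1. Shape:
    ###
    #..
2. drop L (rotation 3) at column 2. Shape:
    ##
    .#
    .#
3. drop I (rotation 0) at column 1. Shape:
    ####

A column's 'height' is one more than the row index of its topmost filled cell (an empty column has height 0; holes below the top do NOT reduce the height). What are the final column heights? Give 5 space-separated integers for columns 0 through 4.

Answer: 0 6 6 6 6

Derivation:
Drop 1: L rot2 at col 1 lands with bottom-row=0; cleared 0 line(s) (total 0); column heights now [0 2 2 2 0], max=2
Drop 2: L rot3 at col 2 lands with bottom-row=2; cleared 0 line(s) (total 0); column heights now [0 2 5 5 0], max=5
Drop 3: I rot0 at col 1 lands with bottom-row=5; cleared 0 line(s) (total 0); column heights now [0 6 6 6 6], max=6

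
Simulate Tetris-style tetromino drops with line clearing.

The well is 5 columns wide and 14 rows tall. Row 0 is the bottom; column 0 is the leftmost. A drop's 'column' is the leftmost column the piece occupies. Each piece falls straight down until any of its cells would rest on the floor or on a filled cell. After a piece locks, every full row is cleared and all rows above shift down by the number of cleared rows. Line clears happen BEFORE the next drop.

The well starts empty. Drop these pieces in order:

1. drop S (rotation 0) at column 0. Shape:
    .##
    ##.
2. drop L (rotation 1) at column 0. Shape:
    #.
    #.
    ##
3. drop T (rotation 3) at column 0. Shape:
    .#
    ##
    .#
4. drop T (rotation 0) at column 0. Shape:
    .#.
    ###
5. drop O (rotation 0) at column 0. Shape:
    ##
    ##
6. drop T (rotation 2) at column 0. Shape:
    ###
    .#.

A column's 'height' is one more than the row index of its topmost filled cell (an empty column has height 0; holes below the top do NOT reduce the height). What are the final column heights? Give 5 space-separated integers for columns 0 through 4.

Answer: 13 13 13 0 0

Derivation:
Drop 1: S rot0 at col 0 lands with bottom-row=0; cleared 0 line(s) (total 0); column heights now [1 2 2 0 0], max=2
Drop 2: L rot1 at col 0 lands with bottom-row=2; cleared 0 line(s) (total 0); column heights now [5 3 2 0 0], max=5
Drop 3: T rot3 at col 0 lands with bottom-row=4; cleared 0 line(s) (total 0); column heights now [6 7 2 0 0], max=7
Drop 4: T rot0 at col 0 lands with bottom-row=7; cleared 0 line(s) (total 0); column heights now [8 9 8 0 0], max=9
Drop 5: O rot0 at col 0 lands with bottom-row=9; cleared 0 line(s) (total 0); column heights now [11 11 8 0 0], max=11
Drop 6: T rot2 at col 0 lands with bottom-row=11; cleared 0 line(s) (total 0); column heights now [13 13 13 0 0], max=13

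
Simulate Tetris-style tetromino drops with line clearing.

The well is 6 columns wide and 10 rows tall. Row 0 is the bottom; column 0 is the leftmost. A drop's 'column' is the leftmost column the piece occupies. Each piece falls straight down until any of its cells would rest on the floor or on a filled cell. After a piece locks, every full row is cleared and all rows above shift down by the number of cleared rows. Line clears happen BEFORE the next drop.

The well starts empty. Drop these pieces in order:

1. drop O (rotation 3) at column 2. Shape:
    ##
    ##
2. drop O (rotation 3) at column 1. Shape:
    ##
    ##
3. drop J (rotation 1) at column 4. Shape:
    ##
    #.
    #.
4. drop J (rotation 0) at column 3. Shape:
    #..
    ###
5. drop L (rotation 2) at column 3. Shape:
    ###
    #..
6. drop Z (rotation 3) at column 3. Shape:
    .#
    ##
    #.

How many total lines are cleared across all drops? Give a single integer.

Answer: 0

Derivation:
Drop 1: O rot3 at col 2 lands with bottom-row=0; cleared 0 line(s) (total 0); column heights now [0 0 2 2 0 0], max=2
Drop 2: O rot3 at col 1 lands with bottom-row=2; cleared 0 line(s) (total 0); column heights now [0 4 4 2 0 0], max=4
Drop 3: J rot1 at col 4 lands with bottom-row=0; cleared 0 line(s) (total 0); column heights now [0 4 4 2 3 3], max=4
Drop 4: J rot0 at col 3 lands with bottom-row=3; cleared 0 line(s) (total 0); column heights now [0 4 4 5 4 4], max=5
Drop 5: L rot2 at col 3 lands with bottom-row=5; cleared 0 line(s) (total 0); column heights now [0 4 4 7 7 7], max=7
Drop 6: Z rot3 at col 3 lands with bottom-row=7; cleared 0 line(s) (total 0); column heights now [0 4 4 9 10 7], max=10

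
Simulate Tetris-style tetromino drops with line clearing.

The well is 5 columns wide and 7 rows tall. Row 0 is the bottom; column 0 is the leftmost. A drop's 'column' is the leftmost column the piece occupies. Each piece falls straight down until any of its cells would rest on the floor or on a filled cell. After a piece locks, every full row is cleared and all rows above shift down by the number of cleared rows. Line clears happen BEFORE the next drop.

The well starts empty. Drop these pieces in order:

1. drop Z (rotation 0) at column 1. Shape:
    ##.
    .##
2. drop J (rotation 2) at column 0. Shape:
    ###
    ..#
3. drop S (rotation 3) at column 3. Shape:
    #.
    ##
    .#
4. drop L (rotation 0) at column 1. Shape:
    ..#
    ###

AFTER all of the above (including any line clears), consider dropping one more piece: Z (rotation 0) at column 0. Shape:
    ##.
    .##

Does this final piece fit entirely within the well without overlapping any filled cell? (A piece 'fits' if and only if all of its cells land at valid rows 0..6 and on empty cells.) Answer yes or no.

Drop 1: Z rot0 at col 1 lands with bottom-row=0; cleared 0 line(s) (total 0); column heights now [0 2 2 1 0], max=2
Drop 2: J rot2 at col 0 lands with bottom-row=2; cleared 0 line(s) (total 0); column heights now [4 4 4 1 0], max=4
Drop 3: S rot3 at col 3 lands with bottom-row=0; cleared 0 line(s) (total 0); column heights now [4 4 4 3 2], max=4
Drop 4: L rot0 at col 1 lands with bottom-row=4; cleared 0 line(s) (total 0); column heights now [4 5 5 6 2], max=6
Test piece Z rot0 at col 0 (width 3): heights before test = [4 5 5 6 2]; fits = True

Answer: yes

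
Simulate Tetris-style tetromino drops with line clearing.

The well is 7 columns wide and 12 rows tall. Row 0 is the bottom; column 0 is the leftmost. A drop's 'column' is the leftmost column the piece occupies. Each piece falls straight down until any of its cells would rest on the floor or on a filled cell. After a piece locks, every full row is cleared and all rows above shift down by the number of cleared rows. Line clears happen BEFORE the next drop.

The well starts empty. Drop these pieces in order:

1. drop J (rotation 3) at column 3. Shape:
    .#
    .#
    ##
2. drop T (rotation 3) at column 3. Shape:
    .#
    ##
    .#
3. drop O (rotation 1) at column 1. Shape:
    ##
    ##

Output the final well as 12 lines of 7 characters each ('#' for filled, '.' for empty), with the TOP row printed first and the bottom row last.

Drop 1: J rot3 at col 3 lands with bottom-row=0; cleared 0 line(s) (total 0); column heights now [0 0 0 1 3 0 0], max=3
Drop 2: T rot3 at col 3 lands with bottom-row=3; cleared 0 line(s) (total 0); column heights now [0 0 0 5 6 0 0], max=6
Drop 3: O rot1 at col 1 lands with bottom-row=0; cleared 0 line(s) (total 0); column heights now [0 2 2 5 6 0 0], max=6

Answer: .......
.......
.......
.......
.......
.......
....#..
...##..
....#..
....#..
.##.#..
.####..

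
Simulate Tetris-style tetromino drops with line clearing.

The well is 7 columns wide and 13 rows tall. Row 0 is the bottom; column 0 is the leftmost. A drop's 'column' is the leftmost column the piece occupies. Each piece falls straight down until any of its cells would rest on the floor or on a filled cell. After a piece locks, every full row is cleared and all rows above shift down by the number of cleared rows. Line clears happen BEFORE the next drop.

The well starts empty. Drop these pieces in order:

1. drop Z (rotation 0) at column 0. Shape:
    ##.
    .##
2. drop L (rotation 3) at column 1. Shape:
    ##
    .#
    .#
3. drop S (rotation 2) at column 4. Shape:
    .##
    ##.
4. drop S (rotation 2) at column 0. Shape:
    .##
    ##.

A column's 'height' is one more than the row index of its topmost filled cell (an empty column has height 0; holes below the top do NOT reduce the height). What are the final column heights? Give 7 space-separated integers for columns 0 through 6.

Answer: 5 6 6 0 1 2 2

Derivation:
Drop 1: Z rot0 at col 0 lands with bottom-row=0; cleared 0 line(s) (total 0); column heights now [2 2 1 0 0 0 0], max=2
Drop 2: L rot3 at col 1 lands with bottom-row=1; cleared 0 line(s) (total 0); column heights now [2 4 4 0 0 0 0], max=4
Drop 3: S rot2 at col 4 lands with bottom-row=0; cleared 0 line(s) (total 0); column heights now [2 4 4 0 1 2 2], max=4
Drop 4: S rot2 at col 0 lands with bottom-row=4; cleared 0 line(s) (total 0); column heights now [5 6 6 0 1 2 2], max=6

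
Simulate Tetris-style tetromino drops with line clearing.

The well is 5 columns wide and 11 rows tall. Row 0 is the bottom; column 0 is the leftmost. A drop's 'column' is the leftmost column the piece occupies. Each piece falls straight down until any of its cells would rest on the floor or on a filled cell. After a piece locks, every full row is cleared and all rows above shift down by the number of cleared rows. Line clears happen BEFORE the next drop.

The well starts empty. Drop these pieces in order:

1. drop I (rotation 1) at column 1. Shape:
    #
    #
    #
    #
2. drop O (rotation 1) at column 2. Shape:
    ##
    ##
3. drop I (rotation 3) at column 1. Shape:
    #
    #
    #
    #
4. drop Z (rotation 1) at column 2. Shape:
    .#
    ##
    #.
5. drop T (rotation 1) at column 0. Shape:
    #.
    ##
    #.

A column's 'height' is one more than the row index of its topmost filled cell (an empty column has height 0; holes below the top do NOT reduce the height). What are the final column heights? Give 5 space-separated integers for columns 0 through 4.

Answer: 10 9 4 5 0

Derivation:
Drop 1: I rot1 at col 1 lands with bottom-row=0; cleared 0 line(s) (total 0); column heights now [0 4 0 0 0], max=4
Drop 2: O rot1 at col 2 lands with bottom-row=0; cleared 0 line(s) (total 0); column heights now [0 4 2 2 0], max=4
Drop 3: I rot3 at col 1 lands with bottom-row=4; cleared 0 line(s) (total 0); column heights now [0 8 2 2 0], max=8
Drop 4: Z rot1 at col 2 lands with bottom-row=2; cleared 0 line(s) (total 0); column heights now [0 8 4 5 0], max=8
Drop 5: T rot1 at col 0 lands with bottom-row=7; cleared 0 line(s) (total 0); column heights now [10 9 4 5 0], max=10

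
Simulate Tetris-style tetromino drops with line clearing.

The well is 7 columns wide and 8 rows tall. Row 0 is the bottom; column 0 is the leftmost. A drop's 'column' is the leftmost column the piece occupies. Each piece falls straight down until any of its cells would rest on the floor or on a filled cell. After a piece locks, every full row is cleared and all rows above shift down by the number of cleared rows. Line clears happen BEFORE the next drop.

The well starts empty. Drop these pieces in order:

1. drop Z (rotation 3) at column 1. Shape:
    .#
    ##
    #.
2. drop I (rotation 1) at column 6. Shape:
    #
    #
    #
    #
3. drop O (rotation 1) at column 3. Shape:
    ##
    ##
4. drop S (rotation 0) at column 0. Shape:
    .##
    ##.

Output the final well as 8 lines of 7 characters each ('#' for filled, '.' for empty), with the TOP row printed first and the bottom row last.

Answer: .......
.......
.......
.......
.##...#
###...#
.####.#
.#.##.#

Derivation:
Drop 1: Z rot3 at col 1 lands with bottom-row=0; cleared 0 line(s) (total 0); column heights now [0 2 3 0 0 0 0], max=3
Drop 2: I rot1 at col 6 lands with bottom-row=0; cleared 0 line(s) (total 0); column heights now [0 2 3 0 0 0 4], max=4
Drop 3: O rot1 at col 3 lands with bottom-row=0; cleared 0 line(s) (total 0); column heights now [0 2 3 2 2 0 4], max=4
Drop 4: S rot0 at col 0 lands with bottom-row=2; cleared 0 line(s) (total 0); column heights now [3 4 4 2 2 0 4], max=4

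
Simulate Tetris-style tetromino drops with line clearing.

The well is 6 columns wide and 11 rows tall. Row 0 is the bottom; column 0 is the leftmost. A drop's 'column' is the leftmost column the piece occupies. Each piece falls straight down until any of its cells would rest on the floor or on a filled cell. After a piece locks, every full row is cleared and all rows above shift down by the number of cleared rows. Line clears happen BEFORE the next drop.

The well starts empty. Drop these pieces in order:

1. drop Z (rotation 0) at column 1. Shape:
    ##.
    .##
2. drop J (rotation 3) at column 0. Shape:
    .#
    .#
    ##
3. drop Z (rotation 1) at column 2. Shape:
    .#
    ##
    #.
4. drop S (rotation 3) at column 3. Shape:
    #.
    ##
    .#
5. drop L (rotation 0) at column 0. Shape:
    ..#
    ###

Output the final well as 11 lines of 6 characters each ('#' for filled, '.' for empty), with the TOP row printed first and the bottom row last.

Drop 1: Z rot0 at col 1 lands with bottom-row=0; cleared 0 line(s) (total 0); column heights now [0 2 2 1 0 0], max=2
Drop 2: J rot3 at col 0 lands with bottom-row=2; cleared 0 line(s) (total 0); column heights now [3 5 2 1 0 0], max=5
Drop 3: Z rot1 at col 2 lands with bottom-row=2; cleared 0 line(s) (total 0); column heights now [3 5 4 5 0 0], max=5
Drop 4: S rot3 at col 3 lands with bottom-row=4; cleared 0 line(s) (total 0); column heights now [3 5 4 7 6 0], max=7
Drop 5: L rot0 at col 0 lands with bottom-row=5; cleared 0 line(s) (total 0); column heights now [6 6 7 7 6 0], max=7

Answer: ......
......
......
......
..##..
#####.
.#.##.
.###..
###...
.##...
..##..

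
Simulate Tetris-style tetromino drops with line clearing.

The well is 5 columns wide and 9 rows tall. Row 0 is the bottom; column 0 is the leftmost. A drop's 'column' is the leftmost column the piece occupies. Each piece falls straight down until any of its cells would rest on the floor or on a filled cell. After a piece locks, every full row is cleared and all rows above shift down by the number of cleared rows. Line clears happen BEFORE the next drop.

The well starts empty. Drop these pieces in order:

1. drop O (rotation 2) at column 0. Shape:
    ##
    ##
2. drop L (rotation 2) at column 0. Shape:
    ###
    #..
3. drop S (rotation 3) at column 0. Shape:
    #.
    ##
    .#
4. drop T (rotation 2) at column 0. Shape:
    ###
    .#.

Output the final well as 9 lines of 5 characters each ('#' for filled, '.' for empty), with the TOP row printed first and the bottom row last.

Answer: .....
###..
##...
##...
.#...
###..
#....
##...
##...

Derivation:
Drop 1: O rot2 at col 0 lands with bottom-row=0; cleared 0 line(s) (total 0); column heights now [2 2 0 0 0], max=2
Drop 2: L rot2 at col 0 lands with bottom-row=2; cleared 0 line(s) (total 0); column heights now [4 4 4 0 0], max=4
Drop 3: S rot3 at col 0 lands with bottom-row=4; cleared 0 line(s) (total 0); column heights now [7 6 4 0 0], max=7
Drop 4: T rot2 at col 0 lands with bottom-row=6; cleared 0 line(s) (total 0); column heights now [8 8 8 0 0], max=8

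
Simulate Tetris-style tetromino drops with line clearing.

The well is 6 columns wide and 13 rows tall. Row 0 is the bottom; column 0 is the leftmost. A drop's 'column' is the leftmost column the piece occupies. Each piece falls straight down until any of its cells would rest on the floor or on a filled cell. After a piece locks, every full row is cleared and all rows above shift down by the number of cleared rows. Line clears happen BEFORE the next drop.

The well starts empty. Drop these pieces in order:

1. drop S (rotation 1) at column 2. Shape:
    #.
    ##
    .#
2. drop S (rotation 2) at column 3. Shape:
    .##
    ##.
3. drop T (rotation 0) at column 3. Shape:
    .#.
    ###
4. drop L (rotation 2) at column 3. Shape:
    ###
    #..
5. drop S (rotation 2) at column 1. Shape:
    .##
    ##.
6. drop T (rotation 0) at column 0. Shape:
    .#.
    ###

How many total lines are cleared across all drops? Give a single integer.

Drop 1: S rot1 at col 2 lands with bottom-row=0; cleared 0 line(s) (total 0); column heights now [0 0 3 2 0 0], max=3
Drop 2: S rot2 at col 3 lands with bottom-row=2; cleared 0 line(s) (total 0); column heights now [0 0 3 3 4 4], max=4
Drop 3: T rot0 at col 3 lands with bottom-row=4; cleared 0 line(s) (total 0); column heights now [0 0 3 5 6 5], max=6
Drop 4: L rot2 at col 3 lands with bottom-row=5; cleared 0 line(s) (total 0); column heights now [0 0 3 7 7 7], max=7
Drop 5: S rot2 at col 1 lands with bottom-row=6; cleared 0 line(s) (total 0); column heights now [0 7 8 8 7 7], max=8
Drop 6: T rot0 at col 0 lands with bottom-row=8; cleared 0 line(s) (total 0); column heights now [9 10 9 8 7 7], max=10

Answer: 0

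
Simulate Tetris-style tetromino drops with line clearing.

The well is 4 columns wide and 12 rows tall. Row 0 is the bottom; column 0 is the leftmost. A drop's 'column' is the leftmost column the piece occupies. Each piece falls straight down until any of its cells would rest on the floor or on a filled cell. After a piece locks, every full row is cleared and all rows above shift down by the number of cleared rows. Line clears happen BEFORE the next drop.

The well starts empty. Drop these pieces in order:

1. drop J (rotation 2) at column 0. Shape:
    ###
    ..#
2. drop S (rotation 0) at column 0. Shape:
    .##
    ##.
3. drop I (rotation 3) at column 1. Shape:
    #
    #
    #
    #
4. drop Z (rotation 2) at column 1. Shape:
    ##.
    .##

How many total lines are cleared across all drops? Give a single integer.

Drop 1: J rot2 at col 0 lands with bottom-row=0; cleared 0 line(s) (total 0); column heights now [2 2 2 0], max=2
Drop 2: S rot0 at col 0 lands with bottom-row=2; cleared 0 line(s) (total 0); column heights now [3 4 4 0], max=4
Drop 3: I rot3 at col 1 lands with bottom-row=4; cleared 0 line(s) (total 0); column heights now [3 8 4 0], max=8
Drop 4: Z rot2 at col 1 lands with bottom-row=7; cleared 0 line(s) (total 0); column heights now [3 9 9 8], max=9

Answer: 0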